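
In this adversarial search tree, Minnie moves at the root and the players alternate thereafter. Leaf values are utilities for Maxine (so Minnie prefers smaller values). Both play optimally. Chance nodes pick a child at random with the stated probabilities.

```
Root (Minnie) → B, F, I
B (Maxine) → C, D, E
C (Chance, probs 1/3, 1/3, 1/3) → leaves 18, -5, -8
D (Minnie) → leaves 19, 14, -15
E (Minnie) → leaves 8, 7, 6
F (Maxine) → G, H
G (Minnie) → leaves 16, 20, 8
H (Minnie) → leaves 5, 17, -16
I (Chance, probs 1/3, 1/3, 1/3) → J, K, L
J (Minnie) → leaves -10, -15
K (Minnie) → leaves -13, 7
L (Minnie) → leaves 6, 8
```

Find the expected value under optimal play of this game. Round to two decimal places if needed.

C (Chance): 1/3·18 + 1/3·-5 + 1/3·-8 = 1.67
D (Minnie): min(19, 14, -15) = -15
E (Minnie): min(8, 7, 6) = 6
B (Maxine): max(1.67, -15, 6) = 6
G (Minnie): min(16, 20, 8) = 8
H (Minnie): min(5, 17, -16) = -16
F (Maxine): max(8, -16) = 8
J (Minnie): min(-10, -15) = -15
K (Minnie): min(-13, 7) = -13
L (Minnie): min(6, 8) = 6
I (Chance): 1/3·-15 + 1/3·-13 + 1/3·6 = -7.33
Root (Minnie): min(6, 8, -7.33) = -7.33

-7.33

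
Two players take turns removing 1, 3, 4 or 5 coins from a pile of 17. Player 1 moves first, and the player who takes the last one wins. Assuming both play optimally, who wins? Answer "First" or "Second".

First

Compute winning (W) and losing (L) positions by backward induction:
i:   0  1  2  3  4  5  6  7  8  9 10 11 12 13 14 15 16 17
     L  W  L  W  W  W  W  W  L  W  L  W  W  W  W  W  L  W
Position 17 is W, so the first player wins.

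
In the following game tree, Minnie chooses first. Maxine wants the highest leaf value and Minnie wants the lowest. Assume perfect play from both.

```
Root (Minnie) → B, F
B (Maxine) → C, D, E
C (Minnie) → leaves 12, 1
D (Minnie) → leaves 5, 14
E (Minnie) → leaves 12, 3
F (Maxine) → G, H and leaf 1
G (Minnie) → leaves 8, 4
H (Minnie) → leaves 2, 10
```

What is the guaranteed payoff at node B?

C: min(12, 1) = 1
D: min(5, 14) = 5
E: min(12, 3) = 3
B: max(1, 5, 3) = 5

5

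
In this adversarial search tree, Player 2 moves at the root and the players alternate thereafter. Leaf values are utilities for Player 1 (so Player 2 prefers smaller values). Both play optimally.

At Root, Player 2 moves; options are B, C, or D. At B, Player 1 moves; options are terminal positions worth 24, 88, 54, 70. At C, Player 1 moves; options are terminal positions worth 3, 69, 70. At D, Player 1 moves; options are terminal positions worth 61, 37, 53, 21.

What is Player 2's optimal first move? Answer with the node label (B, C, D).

D

B (Player 1): max(24, 88, 54, 70) = 88
C (Player 1): max(3, 69, 70) = 70
D (Player 1): max(61, 37, 53, 21) = 61
Root (Player 2): min(88, 70, 61) = 61
Player 2 picks the child with the lowest value: D (value 61).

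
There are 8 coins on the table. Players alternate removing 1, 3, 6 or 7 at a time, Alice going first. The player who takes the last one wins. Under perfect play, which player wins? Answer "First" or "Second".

First

Mark each pile size as W (mover wins) or L (mover loses):
i:   0  1  2  3  4  5  6  7  8
     L  W  L  W  L  W  W  W  W
Position 8 is W, so the first player wins.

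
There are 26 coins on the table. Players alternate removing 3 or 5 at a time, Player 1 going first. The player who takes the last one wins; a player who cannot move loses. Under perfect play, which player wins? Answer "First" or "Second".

Second

i:   0  1  2  3  4  5  6  7  8  9 10 11 12 13 14 15 16 17 18 19 20 21 22 23 24 25 26
     L  L  L  W  W  W  W  W  L  L  L  W  W  W  W  W  L  L  L  W  W  W  W  W  L  L  L
Position 26 is L, so the second player wins.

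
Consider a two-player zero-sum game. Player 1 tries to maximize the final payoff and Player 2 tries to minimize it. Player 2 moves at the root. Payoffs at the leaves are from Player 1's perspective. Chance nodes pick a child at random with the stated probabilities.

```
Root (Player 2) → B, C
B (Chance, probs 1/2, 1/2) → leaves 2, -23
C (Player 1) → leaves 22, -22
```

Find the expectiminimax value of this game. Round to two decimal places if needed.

B (Chance): 1/2·2 + 1/2·-23 = -10.5
C (Player 1): max(22, -22) = 22
Root (Player 2): min(-10.5, 22) = -10.5

-10.5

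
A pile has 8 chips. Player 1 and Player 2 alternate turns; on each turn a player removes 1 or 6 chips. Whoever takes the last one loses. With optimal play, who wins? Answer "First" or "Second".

Second

W/L table (W = player to move can force a win):
i:   0  1  2  3  4  5  6  7  8
     W  L  W  L  W  L  W  W  L
Position 8 is L, so the second player wins.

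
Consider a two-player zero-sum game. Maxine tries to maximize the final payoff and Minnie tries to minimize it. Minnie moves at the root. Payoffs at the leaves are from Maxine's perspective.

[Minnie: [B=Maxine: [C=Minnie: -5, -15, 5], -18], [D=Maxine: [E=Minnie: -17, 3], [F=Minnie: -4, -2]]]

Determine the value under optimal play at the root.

-15

C (Minnie): min(-5, -15, 5) = -15
B (Maxine): max(-15, -18) = -15
E (Minnie): min(-17, 3) = -17
F (Minnie): min(-4, -2) = -4
D (Maxine): max(-17, -4) = -4
Root (Minnie): min(-15, -4) = -15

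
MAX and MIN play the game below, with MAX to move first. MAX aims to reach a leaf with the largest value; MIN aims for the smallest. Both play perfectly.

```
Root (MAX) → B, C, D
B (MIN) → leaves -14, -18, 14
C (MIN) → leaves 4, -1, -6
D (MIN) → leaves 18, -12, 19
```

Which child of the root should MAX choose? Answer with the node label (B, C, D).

B (MIN): min(-14, -18, 14) = -18
C (MIN): min(4, -1, -6) = -6
D (MIN): min(18, -12, 19) = -12
Root (MAX): max(-18, -6, -12) = -6
MAX picks the child with the highest value: C (value -6).

C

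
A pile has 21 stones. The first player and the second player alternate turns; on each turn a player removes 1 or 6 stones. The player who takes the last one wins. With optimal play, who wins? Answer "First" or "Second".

Positions where the player to move wins (W) vs loses (L):
i:   0  1  2  3  4  5  6  7  8  9 10 11 12 13 14 15 16 17 18 19 20 21
     L  W  L  W  L  W  W  L  W  L  W  L  W  W  L  W  L  W  L  W  W  L
Position 21 is L, so the second player wins.

Second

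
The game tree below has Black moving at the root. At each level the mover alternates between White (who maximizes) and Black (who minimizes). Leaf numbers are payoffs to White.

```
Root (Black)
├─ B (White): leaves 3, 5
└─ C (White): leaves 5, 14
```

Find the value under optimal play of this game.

B (White): max(3, 5) = 5
C (White): max(5, 14) = 14
Root (Black): min(5, 14) = 5

5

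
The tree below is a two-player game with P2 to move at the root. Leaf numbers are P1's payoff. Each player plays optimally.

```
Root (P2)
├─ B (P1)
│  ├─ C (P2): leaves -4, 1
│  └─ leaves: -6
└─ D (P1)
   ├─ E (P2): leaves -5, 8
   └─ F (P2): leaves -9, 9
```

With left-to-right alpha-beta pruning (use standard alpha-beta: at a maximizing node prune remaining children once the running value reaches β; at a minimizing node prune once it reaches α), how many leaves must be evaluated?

6

C [α=-∞,β=+∞]: v=-4
B [α=-∞,β=+∞]: v=-4
E [α=-∞,β=-4]: v=-5
F [α=-5,β=-4]: v=-9 after child 1 ≤ α → α-cutoff, skip 1
D [α=-∞,β=-4]: v=-5
Root [α=-∞,β=+∞]: v=-5
Leaves evaluated: 6 of 7.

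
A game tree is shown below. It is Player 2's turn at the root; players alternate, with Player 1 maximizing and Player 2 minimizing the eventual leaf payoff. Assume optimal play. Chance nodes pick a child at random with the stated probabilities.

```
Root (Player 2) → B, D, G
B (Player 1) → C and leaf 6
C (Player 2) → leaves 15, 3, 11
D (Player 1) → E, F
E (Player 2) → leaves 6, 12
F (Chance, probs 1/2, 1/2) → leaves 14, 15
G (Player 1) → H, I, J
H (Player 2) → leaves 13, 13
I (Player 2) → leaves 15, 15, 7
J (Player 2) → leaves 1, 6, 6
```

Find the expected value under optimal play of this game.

C (Player 2): min(15, 3, 11) = 3
B (Player 1): max(3, 6) = 6
E (Player 2): min(6, 12) = 6
F (Chance): 1/2·14 + 1/2·15 = 14.5
D (Player 1): max(6, 14.5) = 14.5
H (Player 2): min(13, 13) = 13
I (Player 2): min(15, 15, 7) = 7
J (Player 2): min(1, 6, 6) = 1
G (Player 1): max(13, 7, 1) = 13
Root (Player 2): min(6, 14.5, 13) = 6

6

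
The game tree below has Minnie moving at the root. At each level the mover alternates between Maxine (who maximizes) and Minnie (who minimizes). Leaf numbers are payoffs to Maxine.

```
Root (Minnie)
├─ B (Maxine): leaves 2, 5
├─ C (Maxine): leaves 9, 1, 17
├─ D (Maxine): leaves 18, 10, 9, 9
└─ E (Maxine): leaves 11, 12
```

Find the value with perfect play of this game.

5

B (Maxine): max(2, 5) = 5
C (Maxine): max(9, 1, 17) = 17
D (Maxine): max(18, 10, 9, 9) = 18
E (Maxine): max(11, 12) = 12
Root (Minnie): min(5, 17, 18, 12) = 5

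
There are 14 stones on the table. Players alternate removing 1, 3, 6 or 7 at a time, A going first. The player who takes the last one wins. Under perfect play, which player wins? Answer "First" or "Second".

Mark each pile size as W (mover wins) or L (mover loses):
i:   0  1  2  3  4  5  6  7  8  9 10 11 12 13 14
     L  W  L  W  L  W  W  W  W  W  W  W  L  W  L
Position 14 is L, so the second player wins.

Second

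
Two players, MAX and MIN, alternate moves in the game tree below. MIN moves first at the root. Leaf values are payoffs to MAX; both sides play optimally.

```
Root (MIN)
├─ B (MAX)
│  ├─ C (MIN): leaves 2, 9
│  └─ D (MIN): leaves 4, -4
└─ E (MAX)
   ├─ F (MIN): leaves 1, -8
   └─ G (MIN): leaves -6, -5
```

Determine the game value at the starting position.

-6

C (MIN): min(2, 9) = 2
D (MIN): min(4, -4) = -4
B (MAX): max(2, -4) = 2
F (MIN): min(1, -8) = -8
G (MIN): min(-6, -5) = -6
E (MAX): max(-8, -6) = -6
Root (MIN): min(2, -6) = -6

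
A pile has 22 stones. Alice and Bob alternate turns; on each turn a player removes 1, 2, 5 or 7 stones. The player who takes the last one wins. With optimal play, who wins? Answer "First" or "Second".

First

Mark each pile size as W (mover wins) or L (mover loses):
i:   0  1  2  3  4  5  6  7  8  9 10 11 12 13 14 15 16 17 18 19 20 21 22
     L  W  W  L  W  W  L  W  W  L  W  W  L  W  W  L  W  W  L  W  W  L  W
Position 22 is W, so the first player wins.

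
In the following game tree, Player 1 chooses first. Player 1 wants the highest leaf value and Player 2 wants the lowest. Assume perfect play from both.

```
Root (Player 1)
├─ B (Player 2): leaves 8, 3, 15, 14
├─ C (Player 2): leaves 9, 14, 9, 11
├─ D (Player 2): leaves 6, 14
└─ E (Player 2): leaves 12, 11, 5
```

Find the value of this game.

B (Player 2): min(8, 3, 15, 14) = 3
C (Player 2): min(9, 14, 9, 11) = 9
D (Player 2): min(6, 14) = 6
E (Player 2): min(12, 11, 5) = 5
Root (Player 1): max(3, 9, 6, 5) = 9

9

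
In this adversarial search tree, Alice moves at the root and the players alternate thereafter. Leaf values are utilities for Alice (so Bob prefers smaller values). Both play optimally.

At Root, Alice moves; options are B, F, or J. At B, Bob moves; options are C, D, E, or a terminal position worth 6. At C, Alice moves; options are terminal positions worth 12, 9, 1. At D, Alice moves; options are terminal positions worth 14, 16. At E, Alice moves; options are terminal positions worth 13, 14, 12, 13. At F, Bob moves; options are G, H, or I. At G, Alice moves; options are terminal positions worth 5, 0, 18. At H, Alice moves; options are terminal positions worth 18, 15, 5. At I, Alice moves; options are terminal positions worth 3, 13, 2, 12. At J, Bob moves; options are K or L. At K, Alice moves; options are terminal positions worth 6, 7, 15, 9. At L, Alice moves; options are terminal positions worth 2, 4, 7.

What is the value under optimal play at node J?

7

K: max(6, 7, 15, 9) = 15
L: max(2, 4, 7) = 7
J: min(15, 7) = 7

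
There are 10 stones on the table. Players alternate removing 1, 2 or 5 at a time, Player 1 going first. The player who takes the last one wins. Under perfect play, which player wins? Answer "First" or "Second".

First

Mark each pile size as W (mover wins) or L (mover loses):
i:   0  1  2  3  4  5  6  7  8  9 10
     L  W  W  L  W  W  L  W  W  L  W
Position 10 is W, so the first player wins.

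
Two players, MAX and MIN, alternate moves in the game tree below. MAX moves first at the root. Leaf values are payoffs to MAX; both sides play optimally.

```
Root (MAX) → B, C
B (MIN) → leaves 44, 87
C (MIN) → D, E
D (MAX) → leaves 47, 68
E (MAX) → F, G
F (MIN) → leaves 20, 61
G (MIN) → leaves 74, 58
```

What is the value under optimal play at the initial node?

B (MIN): min(44, 87) = 44
D (MAX): max(47, 68) = 68
F (MIN): min(20, 61) = 20
G (MIN): min(74, 58) = 58
E (MAX): max(20, 58) = 58
C (MIN): min(68, 58) = 58
Root (MAX): max(44, 58) = 58

58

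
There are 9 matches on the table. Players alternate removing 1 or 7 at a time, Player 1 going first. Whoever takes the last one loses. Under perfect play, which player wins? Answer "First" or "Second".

Second

Mark each pile size as W (mover wins) or L (mover loses):
i:   0  1  2  3  4  5  6  7  8  9
     W  L  W  L  W  L  W  L  W  L
Position 9 is L, so the second player wins.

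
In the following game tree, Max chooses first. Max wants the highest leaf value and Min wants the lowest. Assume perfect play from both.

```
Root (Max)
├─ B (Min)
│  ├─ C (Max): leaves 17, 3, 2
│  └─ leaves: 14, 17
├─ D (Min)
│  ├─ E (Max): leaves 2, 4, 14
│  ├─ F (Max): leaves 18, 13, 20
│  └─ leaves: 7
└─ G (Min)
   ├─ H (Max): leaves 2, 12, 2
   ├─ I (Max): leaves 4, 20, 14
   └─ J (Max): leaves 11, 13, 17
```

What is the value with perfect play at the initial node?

14

C (Max): max(17, 3, 2) = 17
B (Min): min(17, 14, 17) = 14
E (Max): max(2, 4, 14) = 14
F (Max): max(18, 13, 20) = 20
D (Min): min(14, 20, 7) = 7
H (Max): max(2, 12, 2) = 12
I (Max): max(4, 20, 14) = 20
J (Max): max(11, 13, 17) = 17
G (Min): min(12, 20, 17) = 12
Root (Max): max(14, 7, 12) = 14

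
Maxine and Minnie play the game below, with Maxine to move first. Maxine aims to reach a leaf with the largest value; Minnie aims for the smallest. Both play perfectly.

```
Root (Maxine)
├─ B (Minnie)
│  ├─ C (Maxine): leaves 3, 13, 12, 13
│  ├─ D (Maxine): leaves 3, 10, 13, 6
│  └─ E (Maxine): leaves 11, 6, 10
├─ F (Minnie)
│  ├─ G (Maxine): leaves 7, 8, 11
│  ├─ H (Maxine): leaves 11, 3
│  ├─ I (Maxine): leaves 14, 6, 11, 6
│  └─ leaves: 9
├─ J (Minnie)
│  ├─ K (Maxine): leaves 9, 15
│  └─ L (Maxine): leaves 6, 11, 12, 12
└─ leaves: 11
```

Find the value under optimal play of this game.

12

C (Maxine): max(3, 13, 12, 13) = 13
D (Maxine): max(3, 10, 13, 6) = 13
E (Maxine): max(11, 6, 10) = 11
B (Minnie): min(13, 13, 11) = 11
G (Maxine): max(7, 8, 11) = 11
H (Maxine): max(11, 3) = 11
I (Maxine): max(14, 6, 11, 6) = 14
F (Minnie): min(11, 11, 14, 9) = 9
K (Maxine): max(9, 15) = 15
L (Maxine): max(6, 11, 12, 12) = 12
J (Minnie): min(15, 12) = 12
Root (Maxine): max(11, 9, 12, 11) = 12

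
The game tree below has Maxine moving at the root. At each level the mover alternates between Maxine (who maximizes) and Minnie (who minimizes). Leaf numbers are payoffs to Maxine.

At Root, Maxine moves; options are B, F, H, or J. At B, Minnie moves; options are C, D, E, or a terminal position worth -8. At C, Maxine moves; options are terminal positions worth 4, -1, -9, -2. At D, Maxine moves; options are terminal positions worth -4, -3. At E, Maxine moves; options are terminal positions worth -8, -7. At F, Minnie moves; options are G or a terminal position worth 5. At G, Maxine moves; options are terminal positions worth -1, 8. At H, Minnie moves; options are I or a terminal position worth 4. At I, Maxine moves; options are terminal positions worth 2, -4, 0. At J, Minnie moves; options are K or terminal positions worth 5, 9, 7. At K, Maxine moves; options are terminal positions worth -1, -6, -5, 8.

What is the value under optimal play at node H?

2

I: max(2, -4, 0) = 2
H: min(2, 4) = 2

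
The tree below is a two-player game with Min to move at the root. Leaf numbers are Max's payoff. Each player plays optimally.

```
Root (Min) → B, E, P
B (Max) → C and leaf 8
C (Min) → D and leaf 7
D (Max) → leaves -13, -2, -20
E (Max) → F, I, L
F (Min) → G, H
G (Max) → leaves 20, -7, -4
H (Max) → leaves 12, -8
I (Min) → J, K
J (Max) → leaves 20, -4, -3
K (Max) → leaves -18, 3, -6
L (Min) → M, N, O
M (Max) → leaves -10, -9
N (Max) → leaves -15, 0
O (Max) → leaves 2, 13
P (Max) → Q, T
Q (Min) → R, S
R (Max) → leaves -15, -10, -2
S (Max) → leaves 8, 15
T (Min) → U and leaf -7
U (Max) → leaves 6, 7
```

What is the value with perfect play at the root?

D (Max): max(-13, -2, -20) = -2
C (Min): min(-2, 7) = -2
B (Max): max(-2, 8) = 8
G (Max): max(20, -7, -4) = 20
H (Max): max(12, -8) = 12
F (Min): min(20, 12) = 12
J (Max): max(20, -4, -3) = 20
K (Max): max(-18, 3, -6) = 3
I (Min): min(20, 3) = 3
M (Max): max(-10, -9) = -9
N (Max): max(-15, 0) = 0
O (Max): max(2, 13) = 13
L (Min): min(-9, 0, 13) = -9
E (Max): max(12, 3, -9) = 12
R (Max): max(-15, -10, -2) = -2
S (Max): max(8, 15) = 15
Q (Min): min(-2, 15) = -2
U (Max): max(6, 7) = 7
T (Min): min(7, -7) = -7
P (Max): max(-2, -7) = -2
Root (Min): min(8, 12, -2) = -2

-2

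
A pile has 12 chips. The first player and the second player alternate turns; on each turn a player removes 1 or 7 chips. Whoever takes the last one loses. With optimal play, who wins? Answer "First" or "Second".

First

i:   0  1  2  3  4  5  6  7  8  9 10 11 12
     W  L  W  L  W  L  W  L  W  L  W  L  W
Position 12 is W, so the first player wins.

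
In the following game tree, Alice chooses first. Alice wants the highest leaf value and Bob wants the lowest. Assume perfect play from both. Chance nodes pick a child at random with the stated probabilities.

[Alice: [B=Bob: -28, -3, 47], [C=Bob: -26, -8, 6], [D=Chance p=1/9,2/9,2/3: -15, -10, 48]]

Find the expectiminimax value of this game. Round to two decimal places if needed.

B (Bob): min(-28, -3, 47) = -28
C (Bob): min(-26, -8, 6) = -26
D (Chance): 1/9·-15 + 2/9·-10 + 2/3·48 = 28.11
Root (Alice): max(-28, -26, 28.11) = 28.11

28.11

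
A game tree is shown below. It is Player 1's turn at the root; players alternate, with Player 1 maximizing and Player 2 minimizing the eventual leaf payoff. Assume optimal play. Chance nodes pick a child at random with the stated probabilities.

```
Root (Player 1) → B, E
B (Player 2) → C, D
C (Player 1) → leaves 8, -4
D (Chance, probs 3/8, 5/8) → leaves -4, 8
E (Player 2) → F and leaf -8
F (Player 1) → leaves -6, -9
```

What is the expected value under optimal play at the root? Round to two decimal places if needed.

3.5

C (Player 1): max(8, -4) = 8
D (Chance): 3/8·-4 + 5/8·8 = 3.5
B (Player 2): min(8, 3.5) = 3.5
F (Player 1): max(-6, -9) = -6
E (Player 2): min(-6, -8) = -8
Root (Player 1): max(3.5, -8) = 3.5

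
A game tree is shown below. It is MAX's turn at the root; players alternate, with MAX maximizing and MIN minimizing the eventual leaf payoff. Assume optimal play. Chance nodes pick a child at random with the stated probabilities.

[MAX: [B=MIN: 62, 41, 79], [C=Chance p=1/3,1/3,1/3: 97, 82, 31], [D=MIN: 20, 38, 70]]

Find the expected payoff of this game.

70

B (MIN): min(62, 41, 79) = 41
C (Chance): 1/3·97 + 1/3·82 + 1/3·31 = 70
D (MIN): min(20, 38, 70) = 20
Root (MAX): max(41, 70, 20) = 70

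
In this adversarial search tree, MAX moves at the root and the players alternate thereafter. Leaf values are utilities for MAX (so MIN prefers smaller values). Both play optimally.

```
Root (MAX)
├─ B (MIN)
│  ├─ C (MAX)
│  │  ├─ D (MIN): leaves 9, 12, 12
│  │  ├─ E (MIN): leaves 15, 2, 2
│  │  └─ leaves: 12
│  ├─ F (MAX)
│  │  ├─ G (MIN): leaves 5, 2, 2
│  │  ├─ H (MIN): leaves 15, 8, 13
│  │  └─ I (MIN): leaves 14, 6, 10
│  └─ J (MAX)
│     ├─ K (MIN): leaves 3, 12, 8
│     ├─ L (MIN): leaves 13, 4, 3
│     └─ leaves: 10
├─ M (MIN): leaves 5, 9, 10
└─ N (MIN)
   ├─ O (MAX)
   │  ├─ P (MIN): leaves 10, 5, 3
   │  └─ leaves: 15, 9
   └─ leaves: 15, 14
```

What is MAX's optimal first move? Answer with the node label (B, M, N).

N

D (MIN): min(9, 12, 12) = 9
E (MIN): min(15, 2, 2) = 2
C (MAX): max(9, 2, 12) = 12
G (MIN): min(5, 2, 2) = 2
H (MIN): min(15, 8, 13) = 8
I (MIN): min(14, 6, 10) = 6
F (MAX): max(2, 8, 6) = 8
K (MIN): min(3, 12, 8) = 3
L (MIN): min(13, 4, 3) = 3
J (MAX): max(3, 3, 10) = 10
B (MIN): min(12, 8, 10) = 8
M (MIN): min(5, 9, 10) = 5
P (MIN): min(10, 5, 3) = 3
O (MAX): max(3, 15, 9) = 15
N (MIN): min(15, 15, 14) = 14
Root (MAX): max(8, 5, 14) = 14
MAX picks the child with the highest value: N (value 14).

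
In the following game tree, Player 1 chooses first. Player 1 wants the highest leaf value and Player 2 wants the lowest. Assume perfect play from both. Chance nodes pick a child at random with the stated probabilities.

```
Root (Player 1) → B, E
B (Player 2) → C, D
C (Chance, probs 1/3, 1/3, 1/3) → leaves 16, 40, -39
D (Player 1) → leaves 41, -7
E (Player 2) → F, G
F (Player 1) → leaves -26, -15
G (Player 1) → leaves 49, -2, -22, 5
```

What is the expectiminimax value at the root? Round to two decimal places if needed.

5.67

C (Chance): 1/3·16 + 1/3·40 + 1/3·-39 = 5.67
D (Player 1): max(41, -7) = 41
B (Player 2): min(5.67, 41) = 5.67
F (Player 1): max(-26, -15) = -15
G (Player 1): max(49, -2, -22, 5) = 49
E (Player 2): min(-15, 49) = -15
Root (Player 1): max(5.67, -15) = 5.67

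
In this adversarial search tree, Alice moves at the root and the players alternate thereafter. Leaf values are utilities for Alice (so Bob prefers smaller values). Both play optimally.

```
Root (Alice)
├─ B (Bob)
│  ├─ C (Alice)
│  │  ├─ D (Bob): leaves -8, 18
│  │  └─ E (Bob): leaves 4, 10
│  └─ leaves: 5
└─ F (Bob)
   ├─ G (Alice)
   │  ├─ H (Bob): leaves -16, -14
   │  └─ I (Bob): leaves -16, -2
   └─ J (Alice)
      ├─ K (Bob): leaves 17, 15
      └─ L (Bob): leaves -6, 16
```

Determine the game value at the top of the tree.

D (Bob): min(-8, 18) = -8
E (Bob): min(4, 10) = 4
C (Alice): max(-8, 4) = 4
B (Bob): min(4, 5) = 4
H (Bob): min(-16, -14) = -16
I (Bob): min(-16, -2) = -16
G (Alice): max(-16, -16) = -16
K (Bob): min(17, 15) = 15
L (Bob): min(-6, 16) = -6
J (Alice): max(15, -6) = 15
F (Bob): min(-16, 15) = -16
Root (Alice): max(4, -16) = 4

4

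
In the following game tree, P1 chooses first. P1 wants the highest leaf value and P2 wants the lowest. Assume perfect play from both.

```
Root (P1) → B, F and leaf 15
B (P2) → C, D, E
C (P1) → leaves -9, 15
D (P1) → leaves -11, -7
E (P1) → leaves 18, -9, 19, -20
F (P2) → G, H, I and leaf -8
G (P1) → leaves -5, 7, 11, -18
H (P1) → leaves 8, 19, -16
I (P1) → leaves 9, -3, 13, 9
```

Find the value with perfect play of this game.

C (P1): max(-9, 15) = 15
D (P1): max(-11, -7) = -7
E (P1): max(18, -9, 19, -20) = 19
B (P2): min(15, -7, 19) = -7
G (P1): max(-5, 7, 11, -18) = 11
H (P1): max(8, 19, -16) = 19
I (P1): max(9, -3, 13, 9) = 13
F (P2): min(11, 19, 13, -8) = -8
Root (P1): max(-7, -8, 15) = 15

15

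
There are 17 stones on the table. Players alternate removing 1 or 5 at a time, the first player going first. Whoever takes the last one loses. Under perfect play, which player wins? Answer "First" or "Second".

Positions where the player to move wins (W) vs loses (L):
i:   0  1  2  3  4  5  6  7  8  9 10 11 12 13 14 15 16 17
     W  L  W  L  W  L  W  L  W  L  W  L  W  L  W  L  W  L
Position 17 is L, so the second player wins.

Second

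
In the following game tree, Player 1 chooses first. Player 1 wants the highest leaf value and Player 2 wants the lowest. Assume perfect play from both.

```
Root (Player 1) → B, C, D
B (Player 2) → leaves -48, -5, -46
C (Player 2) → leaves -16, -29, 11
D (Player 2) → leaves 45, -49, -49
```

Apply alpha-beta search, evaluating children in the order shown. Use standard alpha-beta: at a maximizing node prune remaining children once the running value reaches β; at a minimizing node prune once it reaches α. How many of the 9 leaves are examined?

B [α=-∞,β=+∞]: v=-48
C [α=-48,β=+∞]: v=-29
D [α=-29,β=+∞]: v=-49 after child 2 ≤ α → α-cutoff, skip 1
Root [α=-∞,β=+∞]: v=-29
Leaves evaluated: 8 of 9.

8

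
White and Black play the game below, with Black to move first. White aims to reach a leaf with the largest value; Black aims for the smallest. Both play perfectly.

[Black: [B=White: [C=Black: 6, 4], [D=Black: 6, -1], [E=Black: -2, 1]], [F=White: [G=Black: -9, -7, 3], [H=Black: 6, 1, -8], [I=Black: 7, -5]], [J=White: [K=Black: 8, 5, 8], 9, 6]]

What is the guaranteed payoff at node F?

G: min(-9, -7, 3) = -9
H: min(6, 1, -8) = -8
I: min(7, -5) = -5
F: max(-9, -8, -5) = -5

-5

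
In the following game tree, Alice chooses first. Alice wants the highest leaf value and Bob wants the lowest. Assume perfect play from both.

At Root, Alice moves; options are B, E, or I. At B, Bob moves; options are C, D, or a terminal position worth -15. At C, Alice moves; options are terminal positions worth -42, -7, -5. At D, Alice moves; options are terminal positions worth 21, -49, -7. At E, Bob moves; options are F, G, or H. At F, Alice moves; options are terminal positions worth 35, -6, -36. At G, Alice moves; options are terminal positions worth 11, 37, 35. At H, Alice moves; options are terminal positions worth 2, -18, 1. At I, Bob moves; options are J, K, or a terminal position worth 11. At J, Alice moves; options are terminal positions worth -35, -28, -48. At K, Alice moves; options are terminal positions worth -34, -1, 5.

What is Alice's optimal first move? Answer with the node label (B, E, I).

E

C (Alice): max(-42, -7, -5) = -5
D (Alice): max(21, -49, -7) = 21
B (Bob): min(-5, 21, -15) = -15
F (Alice): max(35, -6, -36) = 35
G (Alice): max(11, 37, 35) = 37
H (Alice): max(2, -18, 1) = 2
E (Bob): min(35, 37, 2) = 2
J (Alice): max(-35, -28, -48) = -28
K (Alice): max(-34, -1, 5) = 5
I (Bob): min(-28, 5, 11) = -28
Root (Alice): max(-15, 2, -28) = 2
Alice picks the child with the highest value: E (value 2).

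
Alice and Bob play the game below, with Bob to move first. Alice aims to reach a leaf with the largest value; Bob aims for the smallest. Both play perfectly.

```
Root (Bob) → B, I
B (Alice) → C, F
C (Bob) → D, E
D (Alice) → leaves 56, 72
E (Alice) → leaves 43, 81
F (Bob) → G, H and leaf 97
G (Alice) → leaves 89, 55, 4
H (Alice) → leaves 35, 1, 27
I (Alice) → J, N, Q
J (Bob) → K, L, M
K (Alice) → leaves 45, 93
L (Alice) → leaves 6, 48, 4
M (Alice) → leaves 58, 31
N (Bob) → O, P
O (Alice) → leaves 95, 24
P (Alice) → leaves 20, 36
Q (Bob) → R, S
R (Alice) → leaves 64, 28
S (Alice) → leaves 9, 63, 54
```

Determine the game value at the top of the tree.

D (Alice): max(56, 72) = 72
E (Alice): max(43, 81) = 81
C (Bob): min(72, 81) = 72
G (Alice): max(89, 55, 4) = 89
H (Alice): max(35, 1, 27) = 35
F (Bob): min(89, 35, 97) = 35
B (Alice): max(72, 35) = 72
K (Alice): max(45, 93) = 93
L (Alice): max(6, 48, 4) = 48
M (Alice): max(58, 31) = 58
J (Bob): min(93, 48, 58) = 48
O (Alice): max(95, 24) = 95
P (Alice): max(20, 36) = 36
N (Bob): min(95, 36) = 36
R (Alice): max(64, 28) = 64
S (Alice): max(9, 63, 54) = 63
Q (Bob): min(64, 63) = 63
I (Alice): max(48, 36, 63) = 63
Root (Bob): min(72, 63) = 63

63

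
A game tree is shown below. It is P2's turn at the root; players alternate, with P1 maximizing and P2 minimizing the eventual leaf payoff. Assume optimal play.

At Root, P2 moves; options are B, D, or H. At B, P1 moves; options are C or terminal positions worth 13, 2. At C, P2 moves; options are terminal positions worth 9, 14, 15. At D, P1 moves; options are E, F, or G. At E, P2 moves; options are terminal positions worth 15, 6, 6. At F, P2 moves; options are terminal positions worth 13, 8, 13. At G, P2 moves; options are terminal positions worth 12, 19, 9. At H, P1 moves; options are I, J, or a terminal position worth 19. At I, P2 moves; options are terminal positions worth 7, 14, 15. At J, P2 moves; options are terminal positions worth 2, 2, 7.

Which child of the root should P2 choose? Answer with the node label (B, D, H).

C (P2): min(9, 14, 15) = 9
B (P1): max(9, 13, 2) = 13
E (P2): min(15, 6, 6) = 6
F (P2): min(13, 8, 13) = 8
G (P2): min(12, 19, 9) = 9
D (P1): max(6, 8, 9) = 9
I (P2): min(7, 14, 15) = 7
J (P2): min(2, 2, 7) = 2
H (P1): max(7, 2, 19) = 19
Root (P2): min(13, 9, 19) = 9
P2 picks the child with the lowest value: D (value 9).

D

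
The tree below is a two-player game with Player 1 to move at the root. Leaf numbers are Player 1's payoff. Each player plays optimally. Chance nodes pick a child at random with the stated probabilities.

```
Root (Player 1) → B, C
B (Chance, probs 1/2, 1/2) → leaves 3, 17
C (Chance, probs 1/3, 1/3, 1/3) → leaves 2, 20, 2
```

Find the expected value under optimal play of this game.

B (Chance): 1/2·3 + 1/2·17 = 10
C (Chance): 1/3·2 + 1/3·20 + 1/3·2 = 8
Root (Player 1): max(10, 8) = 10

10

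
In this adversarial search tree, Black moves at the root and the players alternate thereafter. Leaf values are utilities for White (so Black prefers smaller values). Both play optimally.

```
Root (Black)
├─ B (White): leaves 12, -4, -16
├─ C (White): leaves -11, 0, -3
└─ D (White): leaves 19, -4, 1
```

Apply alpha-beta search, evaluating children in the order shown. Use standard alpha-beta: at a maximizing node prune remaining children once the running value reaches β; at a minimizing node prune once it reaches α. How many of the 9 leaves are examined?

7

B [α=-∞,β=+∞]: v=12
C [α=-∞,β=12]: v=0
D [α=-∞,β=0]: v=19 after child 1 ≥ β → β-cutoff, skip 2
Root [α=-∞,β=+∞]: v=0
Leaves evaluated: 7 of 9.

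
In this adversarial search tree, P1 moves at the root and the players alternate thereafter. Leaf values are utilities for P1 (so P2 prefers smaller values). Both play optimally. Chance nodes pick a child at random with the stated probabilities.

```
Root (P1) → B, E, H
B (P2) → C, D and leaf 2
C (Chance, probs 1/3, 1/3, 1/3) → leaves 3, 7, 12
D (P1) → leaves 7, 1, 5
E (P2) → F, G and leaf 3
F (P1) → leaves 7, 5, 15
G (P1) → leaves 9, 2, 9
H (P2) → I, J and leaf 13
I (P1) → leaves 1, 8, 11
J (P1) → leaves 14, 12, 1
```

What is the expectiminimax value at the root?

C (Chance): 1/3·3 + 1/3·7 + 1/3·12 = 7.33
D (P1): max(7, 1, 5) = 7
B (P2): min(7.33, 7, 2) = 2
F (P1): max(7, 5, 15) = 15
G (P1): max(9, 2, 9) = 9
E (P2): min(15, 9, 3) = 3
I (P1): max(1, 8, 11) = 11
J (P1): max(14, 12, 1) = 14
H (P2): min(11, 14, 13) = 11
Root (P1): max(2, 3, 11) = 11

11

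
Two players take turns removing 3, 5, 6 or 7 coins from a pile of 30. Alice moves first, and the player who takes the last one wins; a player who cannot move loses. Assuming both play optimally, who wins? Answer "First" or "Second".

Second

i:   0  1  2  3  4  5  6  7  8  9 10 11 12 13 14 15 16 17 18 19 20 21 22 23 24 25 26 27 28 29 30
     L  L  L  W  W  W  W  W  W  W  L  L  L  W  W  W  W  W  W  W  L  L  L  W  W  W  W  W  W  W  L
Position 30 is L, so the second player wins.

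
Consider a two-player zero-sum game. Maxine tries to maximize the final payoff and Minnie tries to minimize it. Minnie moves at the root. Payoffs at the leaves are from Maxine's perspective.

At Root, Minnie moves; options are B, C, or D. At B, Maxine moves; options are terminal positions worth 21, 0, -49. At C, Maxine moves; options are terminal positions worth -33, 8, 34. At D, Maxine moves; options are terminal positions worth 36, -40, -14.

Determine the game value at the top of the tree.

21

B (Maxine): max(21, 0, -49) = 21
C (Maxine): max(-33, 8, 34) = 34
D (Maxine): max(36, -40, -14) = 36
Root (Minnie): min(21, 34, 36) = 21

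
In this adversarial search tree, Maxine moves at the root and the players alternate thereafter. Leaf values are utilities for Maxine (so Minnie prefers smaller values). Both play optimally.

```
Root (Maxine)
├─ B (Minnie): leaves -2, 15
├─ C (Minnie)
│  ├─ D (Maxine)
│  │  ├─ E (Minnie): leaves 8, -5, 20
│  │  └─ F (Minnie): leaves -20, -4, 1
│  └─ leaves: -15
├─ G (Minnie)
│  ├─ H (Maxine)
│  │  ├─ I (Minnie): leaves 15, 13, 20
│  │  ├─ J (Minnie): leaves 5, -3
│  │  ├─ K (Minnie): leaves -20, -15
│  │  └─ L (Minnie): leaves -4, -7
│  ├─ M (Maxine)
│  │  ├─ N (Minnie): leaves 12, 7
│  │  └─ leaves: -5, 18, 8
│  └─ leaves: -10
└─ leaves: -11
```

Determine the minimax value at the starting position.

-2

B (Minnie): min(-2, 15) = -2
E (Minnie): min(8, -5, 20) = -5
F (Minnie): min(-20, -4, 1) = -20
D (Maxine): max(-5, -20) = -5
C (Minnie): min(-5, -15) = -15
I (Minnie): min(15, 13, 20) = 13
J (Minnie): min(5, -3) = -3
K (Minnie): min(-20, -15) = -20
L (Minnie): min(-4, -7) = -7
H (Maxine): max(13, -3, -20, -7) = 13
N (Minnie): min(12, 7) = 7
M (Maxine): max(7, -5, 18, 8) = 18
G (Minnie): min(13, 18, -10) = -10
Root (Maxine): max(-2, -15, -10, -11) = -2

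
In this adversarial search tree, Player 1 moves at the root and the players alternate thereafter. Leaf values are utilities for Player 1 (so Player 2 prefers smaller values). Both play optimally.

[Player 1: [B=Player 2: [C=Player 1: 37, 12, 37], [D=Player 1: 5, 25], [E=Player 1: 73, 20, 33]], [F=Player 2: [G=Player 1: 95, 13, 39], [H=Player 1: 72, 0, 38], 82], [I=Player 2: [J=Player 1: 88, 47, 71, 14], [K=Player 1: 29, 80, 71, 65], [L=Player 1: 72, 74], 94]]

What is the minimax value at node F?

G: max(95, 13, 39) = 95
H: max(72, 0, 38) = 72
F: min(95, 72, 82) = 72

72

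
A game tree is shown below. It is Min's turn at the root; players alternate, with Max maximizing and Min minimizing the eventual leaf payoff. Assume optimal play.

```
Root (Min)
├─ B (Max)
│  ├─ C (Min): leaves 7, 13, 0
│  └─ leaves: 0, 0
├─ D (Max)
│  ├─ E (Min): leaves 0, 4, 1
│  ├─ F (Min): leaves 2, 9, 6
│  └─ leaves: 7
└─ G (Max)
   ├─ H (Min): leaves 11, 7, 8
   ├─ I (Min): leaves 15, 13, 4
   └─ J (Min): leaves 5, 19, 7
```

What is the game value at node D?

7

E: min(0, 4, 1) = 0
F: min(2, 9, 6) = 2
D: max(0, 2, 7) = 7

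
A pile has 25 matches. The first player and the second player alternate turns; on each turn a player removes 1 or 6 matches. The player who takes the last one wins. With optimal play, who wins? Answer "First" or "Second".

Second

W/L table (W = player to move can force a win):
i:   0  1  2  3  4  5  6  7  8  9 10 11 12 13 14 15 16 17 18 19 20 21 22 23 24 25
     L  W  L  W  L  W  W  L  W  L  W  L  W  W  L  W  L  W  L  W  W  L  W  L  W  L
Position 25 is L, so the second player wins.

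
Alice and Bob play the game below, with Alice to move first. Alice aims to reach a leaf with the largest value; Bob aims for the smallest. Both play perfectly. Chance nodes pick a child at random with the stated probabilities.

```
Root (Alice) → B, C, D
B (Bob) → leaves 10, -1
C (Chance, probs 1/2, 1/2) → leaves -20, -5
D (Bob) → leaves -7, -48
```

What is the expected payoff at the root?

-1

B (Bob): min(10, -1) = -1
C (Chance): 1/2·-20 + 1/2·-5 = -12.5
D (Bob): min(-7, -48) = -48
Root (Alice): max(-1, -12.5, -48) = -1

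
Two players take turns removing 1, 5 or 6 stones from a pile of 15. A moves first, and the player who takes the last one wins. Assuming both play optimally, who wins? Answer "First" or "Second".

Mark each pile size as W (mover wins) or L (mover loses):
i:   0  1  2  3  4  5  6  7  8  9 10 11 12 13 14 15
     L  W  L  W  L  W  W  W  W  W  W  L  W  L  W  L
Position 15 is L, so the second player wins.

Second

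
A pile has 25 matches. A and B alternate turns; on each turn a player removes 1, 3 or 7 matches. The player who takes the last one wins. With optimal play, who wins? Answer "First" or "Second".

Positions where the player to move wins (W) vs loses (L):
i:   0  1  2  3  4  5  6  7  8  9 10 11 12 13 14 15 16 17 18 19 20 21 22 23 24 25
     L  W  L  W  L  W  L  W  L  W  L  W  L  W  L  W  L  W  L  W  L  W  L  W  L  W
Position 25 is W, so the first player wins.

First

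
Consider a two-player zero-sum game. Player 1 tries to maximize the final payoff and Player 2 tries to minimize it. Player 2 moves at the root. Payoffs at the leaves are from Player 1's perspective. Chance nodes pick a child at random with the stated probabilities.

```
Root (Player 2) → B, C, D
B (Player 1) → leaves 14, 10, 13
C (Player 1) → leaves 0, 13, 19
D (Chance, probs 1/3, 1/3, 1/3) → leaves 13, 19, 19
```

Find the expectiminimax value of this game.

14

B (Player 1): max(14, 10, 13) = 14
C (Player 1): max(0, 13, 19) = 19
D (Chance): 1/3·13 + 1/3·19 + 1/3·19 = 17
Root (Player 2): min(14, 19, 17) = 14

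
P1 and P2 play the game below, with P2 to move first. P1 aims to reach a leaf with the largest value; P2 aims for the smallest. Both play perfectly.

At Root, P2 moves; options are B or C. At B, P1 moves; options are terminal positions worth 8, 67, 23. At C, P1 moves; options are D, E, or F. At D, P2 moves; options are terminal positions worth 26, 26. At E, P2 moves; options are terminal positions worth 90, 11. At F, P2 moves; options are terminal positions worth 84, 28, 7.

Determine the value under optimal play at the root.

26

B (P1): max(8, 67, 23) = 67
D (P2): min(26, 26) = 26
E (P2): min(90, 11) = 11
F (P2): min(84, 28, 7) = 7
C (P1): max(26, 11, 7) = 26
Root (P2): min(67, 26) = 26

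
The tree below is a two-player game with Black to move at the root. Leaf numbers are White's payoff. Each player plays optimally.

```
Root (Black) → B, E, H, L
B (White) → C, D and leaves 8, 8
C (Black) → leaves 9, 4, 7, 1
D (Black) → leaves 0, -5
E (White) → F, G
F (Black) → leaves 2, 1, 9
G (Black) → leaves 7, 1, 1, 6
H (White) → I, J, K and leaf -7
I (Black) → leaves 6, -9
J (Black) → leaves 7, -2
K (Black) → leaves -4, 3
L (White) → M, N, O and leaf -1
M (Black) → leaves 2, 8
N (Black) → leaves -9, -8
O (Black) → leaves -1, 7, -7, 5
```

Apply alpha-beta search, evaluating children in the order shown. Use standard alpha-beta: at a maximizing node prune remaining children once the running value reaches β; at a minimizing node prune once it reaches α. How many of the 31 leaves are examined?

20

C [α=-∞,β=+∞]: v=1
D [α=1,β=+∞]: v=0 after child 1 ≤ α → α-cutoff, skip 1
B [α=-∞,β=+∞]: v=8
F [α=-∞,β=8]: v=1
G [α=1,β=8]: v=1 after child 2 ≤ α → α-cutoff, skip 2
E [α=-∞,β=8]: v=1
I [α=-∞,β=1]: v=-9
J [α=-9,β=1]: v=-2
K [α=-2,β=1]: v=-4 after child 1 ≤ α → α-cutoff, skip 1
H [α=-∞,β=1]: v=-2
M [α=-∞,β=-2]: v=2
L [α=-∞,β=-2]: v=2 after child 1 ≥ β → β-cutoff, skip 3
Root [α=-∞,β=+∞]: v=-2
Leaves evaluated: 20 of 31.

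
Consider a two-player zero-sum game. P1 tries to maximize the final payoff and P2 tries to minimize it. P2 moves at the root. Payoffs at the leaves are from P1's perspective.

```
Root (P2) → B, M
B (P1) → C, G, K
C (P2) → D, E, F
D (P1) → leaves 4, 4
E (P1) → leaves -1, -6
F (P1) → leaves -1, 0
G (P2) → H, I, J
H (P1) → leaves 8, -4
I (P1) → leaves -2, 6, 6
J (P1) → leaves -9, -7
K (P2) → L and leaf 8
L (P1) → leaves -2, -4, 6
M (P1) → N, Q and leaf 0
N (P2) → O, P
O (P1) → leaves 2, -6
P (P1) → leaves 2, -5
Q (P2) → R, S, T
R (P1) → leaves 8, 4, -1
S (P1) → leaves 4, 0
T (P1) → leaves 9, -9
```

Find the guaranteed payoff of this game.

D (P1): max(4, 4) = 4
E (P1): max(-1, -6) = -1
F (P1): max(-1, 0) = 0
C (P2): min(4, -1, 0) = -1
H (P1): max(8, -4) = 8
I (P1): max(-2, 6, 6) = 6
J (P1): max(-9, -7) = -7
G (P2): min(8, 6, -7) = -7
L (P1): max(-2, -4, 6) = 6
K (P2): min(6, 8) = 6
B (P1): max(-1, -7, 6) = 6
O (P1): max(2, -6) = 2
P (P1): max(2, -5) = 2
N (P2): min(2, 2) = 2
R (P1): max(8, 4, -1) = 8
S (P1): max(4, 0) = 4
T (P1): max(9, -9) = 9
Q (P2): min(8, 4, 9) = 4
M (P1): max(2, 4, 0) = 4
Root (P2): min(6, 4) = 4

4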